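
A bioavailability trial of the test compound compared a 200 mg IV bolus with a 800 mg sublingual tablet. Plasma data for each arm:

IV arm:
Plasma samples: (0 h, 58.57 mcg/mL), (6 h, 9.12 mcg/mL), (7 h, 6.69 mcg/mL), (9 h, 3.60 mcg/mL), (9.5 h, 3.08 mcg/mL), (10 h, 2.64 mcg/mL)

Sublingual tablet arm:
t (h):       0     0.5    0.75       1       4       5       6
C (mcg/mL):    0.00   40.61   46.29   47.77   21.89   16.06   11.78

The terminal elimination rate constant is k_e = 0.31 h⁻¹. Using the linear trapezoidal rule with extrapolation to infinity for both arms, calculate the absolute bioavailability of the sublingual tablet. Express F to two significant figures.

F = 0.22

Trapezoidal AUC_0→10 (IV):
  [0→6]: (58.57+9.12)/2 × 6 = 203.07
  [6→7]: (9.12+6.69)/2 × 1 = 7.905
  [7→9]: (6.69+3.60)/2 × 2 = 10.29
  [9→9.5]: (3.60+3.08)/2 × 0.5 = 1.67
  [9.5→10]: (3.08+2.64)/2 × 0.5 = 1.43
  Sum = 224.365 mcg/mL·h
IV tail: 2.64/0.31 = 8.516; AUC_iv,0→∞ = 224.365 + 8.516 = 232.881 mcg/mL·h
Trapezoidal AUC_0→6 (sublingual tablet):
  [0→0.5]: (0.00+40.61)/2 × 0.5 = 10.1525
  [0.5→0.75]: (40.61+46.29)/2 × 0.25 = 10.8625
  [0.75→1]: (46.29+47.77)/2 × 0.25 = 11.7575
  [1→4]: (47.77+21.89)/2 × 3 = 104.49
  [4→5]: (21.89+16.06)/2 × 1 = 18.975
  [5→6]: (16.06+11.78)/2 × 1 = 13.92
  Sum = 170.1575 mcg/mL·h
sublingual tablet tail: 11.78/0.31 = 38.000; AUC_ev,0→∞ = 170.1575 + 38.000 = 208.1575 mcg/mL·h
F = (AUC_ev/D_ev)/(AUC_iv/D_iv) = (208.1575/800)/(232.881/200) = 0.260197/1.164405 = 0.2235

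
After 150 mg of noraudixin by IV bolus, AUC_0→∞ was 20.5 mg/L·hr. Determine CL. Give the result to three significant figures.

CL = Dose_iv / AUC_0→∞
   = 150 / 20.5 = 7.31707 L/hr

CL = 7.32 L/hr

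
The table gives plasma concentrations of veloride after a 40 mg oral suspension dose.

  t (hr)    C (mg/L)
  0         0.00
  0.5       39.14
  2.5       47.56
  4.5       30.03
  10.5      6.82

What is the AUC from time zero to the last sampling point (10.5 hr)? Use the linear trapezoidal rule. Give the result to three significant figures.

AUC = 285 mg/L·hr

Trapezoidal AUC_0→10.5:
  [0→0.5]: (0.00+39.14)/2 × 0.5 = 9.785
  [0.5→2.5]: (39.14+47.56)/2 × 2 = 86.7
  [2.5→4.5]: (47.56+30.03)/2 × 2 = 77.59
  [4.5→10.5]: (30.03+6.82)/2 × 6 = 110.55
  Sum = 284.625 mg/L·hr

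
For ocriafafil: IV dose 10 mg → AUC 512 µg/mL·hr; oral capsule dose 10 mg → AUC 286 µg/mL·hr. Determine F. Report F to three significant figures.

F = 0.559

F = (AUC_ev / D_ev) / (AUC_iv / D_iv)
  = (286/10) / (512/10)
  = 28.6 / 51.2 = 0.5586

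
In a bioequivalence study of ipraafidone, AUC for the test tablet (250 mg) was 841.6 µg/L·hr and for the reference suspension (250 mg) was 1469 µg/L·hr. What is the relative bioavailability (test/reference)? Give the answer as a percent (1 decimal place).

F_rel = 57.3%

F_rel = (AUC_test/D_test) / (AUC_ref/D_ref)
      = (841.6/250) / (1469/250)
      = 3.3664 / 5.876 = 0.5729 = 57.29%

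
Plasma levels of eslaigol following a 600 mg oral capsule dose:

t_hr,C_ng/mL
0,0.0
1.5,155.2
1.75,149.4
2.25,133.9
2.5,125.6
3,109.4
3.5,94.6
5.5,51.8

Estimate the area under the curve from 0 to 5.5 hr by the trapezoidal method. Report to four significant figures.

AUC = 513.9 ng/mL·hr

Trapezoidal AUC_0→5.5:
  [0→1.5]: (0.0+155.2)/2 × 1.5 = 116.4
  [1.5→1.75]: (155.2+149.4)/2 × 0.25 = 38.075
  [1.75→2.25]: (149.4+133.9)/2 × 0.5 = 70.825
  [2.25→2.5]: (133.9+125.6)/2 × 0.25 = 32.4375
  [2.5→3]: (125.6+109.4)/2 × 0.5 = 58.75
  [3→3.5]: (109.4+94.6)/2 × 0.5 = 51.0
  [3.5→5.5]: (94.6+51.8)/2 × 2 = 146.4
  Sum = 513.8875 ng/mL·hr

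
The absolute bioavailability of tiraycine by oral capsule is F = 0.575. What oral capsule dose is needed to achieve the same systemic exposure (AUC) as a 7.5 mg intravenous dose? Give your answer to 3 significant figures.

D_oral = 13.0 mg

For equal systemic exposure: F × D_ev = D_iv
D_ev = D_iv / F = 7.5 / 0.575 = 13.0435 mg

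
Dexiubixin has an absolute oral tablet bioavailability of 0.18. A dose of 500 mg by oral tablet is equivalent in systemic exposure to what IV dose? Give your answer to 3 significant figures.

D_iv = 90.0 mg

Systemic exposure from an extravascular dose = F × D_ev, so the equivalent IV dose is F × D_ev.
D_iv = F × D_ev = 0.18 × 500 = 90 mg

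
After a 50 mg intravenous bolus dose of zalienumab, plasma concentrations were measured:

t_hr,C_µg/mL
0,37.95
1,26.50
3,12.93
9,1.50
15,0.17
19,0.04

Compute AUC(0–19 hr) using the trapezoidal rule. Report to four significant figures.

AUC = 120.4 µg/mL·hr

Trapezoidal AUC_0→19:
  [0→1]: (37.95+26.50)/2 × 1 = 32.225
  [1→3]: (26.50+12.93)/2 × 2 = 39.43
  [3→9]: (12.93+1.50)/2 × 6 = 43.29
  [9→15]: (1.50+0.17)/2 × 6 = 5.01
  [15→19]: (0.17+0.04)/2 × 4 = 0.42
  Sum = 120.375 µg/mL·hr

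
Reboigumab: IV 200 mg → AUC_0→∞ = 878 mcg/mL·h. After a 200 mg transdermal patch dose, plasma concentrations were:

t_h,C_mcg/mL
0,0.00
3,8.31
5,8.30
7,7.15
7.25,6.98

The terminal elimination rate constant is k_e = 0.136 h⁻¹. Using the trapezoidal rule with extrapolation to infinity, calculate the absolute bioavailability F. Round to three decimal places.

F = 0.111

Trapezoidal AUC_0→7.25 (transdermal patch):
  [0→3]: (0.00+8.31)/2 × 3 = 12.465
  [3→5]: (8.31+8.30)/2 × 2 = 16.61
  [5→7]: (8.30+7.15)/2 × 2 = 15.45
  [7→7.25]: (7.15+6.98)/2 × 0.25 = 1.76625
  Sum = 46.29125 mcg/mL·h
Tail: C_last/k_e = 6.98/0.136 = 51.324
AUC_0→∞ (transdermal patch) = 46.29125 + 51.324 = 97.61525 mcg/mL·h
F = (AUC_ev/D_ev)/(AUC_iv/D_iv) = (97.61525/200)/(878/200) = 0.48807625/4.39 = 0.1112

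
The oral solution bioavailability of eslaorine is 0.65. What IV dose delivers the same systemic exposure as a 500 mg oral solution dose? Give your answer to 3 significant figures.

Systemic exposure from an extravascular dose = F × D_ev, so the equivalent IV dose is F × D_ev.
D_iv = F × D_ev = 0.65 × 500 = 325 mg

D_iv = 325 mg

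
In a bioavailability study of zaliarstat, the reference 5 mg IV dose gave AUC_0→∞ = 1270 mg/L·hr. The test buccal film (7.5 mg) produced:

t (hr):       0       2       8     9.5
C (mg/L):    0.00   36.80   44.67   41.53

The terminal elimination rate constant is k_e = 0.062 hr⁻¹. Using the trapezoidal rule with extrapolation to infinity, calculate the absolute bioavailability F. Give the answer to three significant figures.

F = 0.533

Trapezoidal AUC_0→9.5 (buccal film):
  [0→2]: (0.00+36.80)/2 × 2 = 36.8
  [2→8]: (36.80+44.67)/2 × 6 = 244.41
  [8→9.5]: (44.67+41.53)/2 × 1.5 = 64.65
  Sum = 345.86 mg/L·hr
Tail: C_last/k_e = 41.53/0.062 = 669.839
AUC_0→∞ (buccal film) = 345.86 + 669.839 = 1015.699 mg/L·hr
F = (AUC_ev/D_ev)/(AUC_iv/D_iv) = (1015.699/7.5)/(1270/5) = 135.427/254 = 0.5332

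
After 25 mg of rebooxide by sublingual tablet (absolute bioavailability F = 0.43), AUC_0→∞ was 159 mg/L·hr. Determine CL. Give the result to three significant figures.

CL = 0.0676 L/hr

CL = F × Dose / AUC_0→∞
   = 0.43 × 25 / 159 = 0.0676101 L/hr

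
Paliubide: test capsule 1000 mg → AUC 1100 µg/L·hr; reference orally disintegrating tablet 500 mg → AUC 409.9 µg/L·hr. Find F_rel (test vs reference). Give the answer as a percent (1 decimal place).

F_rel = 134.2%

F_rel = (AUC_test/D_test) / (AUC_ref/D_ref)
      = (1100/1000) / (409.9/500)
      = 1.1 / 0.8198 = 1.3418 = 134.18%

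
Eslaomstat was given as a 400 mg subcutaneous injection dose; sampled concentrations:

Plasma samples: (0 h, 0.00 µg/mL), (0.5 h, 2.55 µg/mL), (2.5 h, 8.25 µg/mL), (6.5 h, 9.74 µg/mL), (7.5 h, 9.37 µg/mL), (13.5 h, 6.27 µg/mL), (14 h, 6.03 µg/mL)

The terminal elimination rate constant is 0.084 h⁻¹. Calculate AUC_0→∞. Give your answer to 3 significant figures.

Trapezoidal AUC_0→14:
  [0→0.5]: (0.00+2.55)/2 × 0.5 = 0.6375
  [0.5→2.5]: (2.55+8.25)/2 × 2 = 10.8
  [2.5→6.5]: (8.25+9.74)/2 × 4 = 35.98
  [6.5→7.5]: (9.74+9.37)/2 × 1 = 9.555
  [7.5→13.5]: (9.37+6.27)/2 × 6 = 46.92
  [13.5→14]: (6.27+6.03)/2 × 0.5 = 3.075
  Sum = 106.9675 µg/mL·h
Extrapolated tail: C_last / k_e = 6.03 / 0.084 = 71.786
AUC_0→∞ = 106.9675 + 71.786 = 178.7535 µg/mL·h

AUC = 179 µg/mL·h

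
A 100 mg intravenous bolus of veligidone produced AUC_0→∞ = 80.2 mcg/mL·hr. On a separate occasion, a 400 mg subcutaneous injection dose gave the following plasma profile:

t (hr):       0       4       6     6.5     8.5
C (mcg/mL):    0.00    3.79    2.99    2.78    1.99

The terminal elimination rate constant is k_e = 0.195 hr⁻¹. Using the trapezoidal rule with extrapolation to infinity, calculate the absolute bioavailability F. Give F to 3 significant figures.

Trapezoidal AUC_0→8.5 (subcutaneous injection):
  [0→4]: (0.00+3.79)/2 × 4 = 7.58
  [4→6]: (3.79+2.99)/2 × 2 = 6.78
  [6→6.5]: (2.99+2.78)/2 × 0.5 = 1.4425
  [6.5→8.5]: (2.78+1.99)/2 × 2 = 4.77
  Sum = 20.5725 mcg/mL·hr
Tail: C_last/k_e = 1.99/0.195 = 10.205
AUC_0→∞ (subcutaneous injection) = 20.5725 + 10.205 = 30.7775 mcg/mL·hr
F = (AUC_ev/D_ev)/(AUC_iv/D_iv) = (30.7775/400)/(80.2/100) = 0.07694375/0.802 = 0.0959

F = 0.0959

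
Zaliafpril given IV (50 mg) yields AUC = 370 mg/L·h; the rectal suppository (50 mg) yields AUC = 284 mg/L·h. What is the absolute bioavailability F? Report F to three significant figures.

F = 0.768

F = (AUC_ev / D_ev) / (AUC_iv / D_iv)
  = (284/50) / (370/50)
  = 5.68 / 7.4 = 0.7676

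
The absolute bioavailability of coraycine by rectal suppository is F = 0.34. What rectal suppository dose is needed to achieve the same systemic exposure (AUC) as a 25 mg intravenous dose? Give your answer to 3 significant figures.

For equal systemic exposure: F × D_ev = D_iv
D_ev = D_iv / F = 25 / 0.34 = 73.5294 mg

D_rectal = 73.5 mg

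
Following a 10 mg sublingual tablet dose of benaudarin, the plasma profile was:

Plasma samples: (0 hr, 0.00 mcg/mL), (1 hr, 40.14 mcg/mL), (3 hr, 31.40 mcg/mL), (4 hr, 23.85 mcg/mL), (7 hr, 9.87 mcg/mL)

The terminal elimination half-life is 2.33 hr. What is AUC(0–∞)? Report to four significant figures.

Trapezoidal AUC_0→7:
  [0→1]: (0.00+40.14)/2 × 1 = 20.07
  [1→3]: (40.14+31.40)/2 × 2 = 71.54
  [3→4]: (31.40+23.85)/2 × 1 = 27.625
  [4→7]: (23.85+9.87)/2 × 3 = 50.58
  Sum = 169.815 mcg/mL·hr
k_e = ln2 / t½ = 0.693147 / 2.33 = 0.2975 hr^-1
Extrapolated tail: C_last / k_e = 9.87 / 0.2975 = 33.176
AUC_0→∞ = 169.815 + 33.176 = 202.991 mcg/mL·hr

AUC = 203.0 mcg/mL·hr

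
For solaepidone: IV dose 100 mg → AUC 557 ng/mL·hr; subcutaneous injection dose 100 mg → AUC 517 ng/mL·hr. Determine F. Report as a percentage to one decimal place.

F = (AUC_ev / D_ev) / (AUC_iv / D_iv)
  = (517/100) / (557/100)
  = 5.17 / 5.57 = 0.9282
  = 92.82%

F = 92.8%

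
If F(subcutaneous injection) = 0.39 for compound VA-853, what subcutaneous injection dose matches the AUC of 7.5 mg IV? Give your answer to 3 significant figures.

D_subcutaneous = 19.2 mg

For equal systemic exposure: F × D_ev = D_iv
D_ev = D_iv / F = 7.5 / 0.39 = 19.2308 mg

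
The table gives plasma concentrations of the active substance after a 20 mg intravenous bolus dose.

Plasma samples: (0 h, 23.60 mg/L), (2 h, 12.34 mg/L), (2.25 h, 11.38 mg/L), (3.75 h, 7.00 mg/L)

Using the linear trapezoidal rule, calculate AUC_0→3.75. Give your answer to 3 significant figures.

Trapezoidal AUC_0→3.75:
  [0→2]: (23.60+12.34)/2 × 2 = 35.94
  [2→2.25]: (12.34+11.38)/2 × 0.25 = 2.965
  [2.25→3.75]: (11.38+7.00)/2 × 1.5 = 13.785
  Sum = 52.69 mg/L·h

AUC = 52.7 mg/L·h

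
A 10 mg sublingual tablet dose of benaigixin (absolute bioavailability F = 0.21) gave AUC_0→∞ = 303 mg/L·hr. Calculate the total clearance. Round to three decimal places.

CL = 0.007 L/hr

CL = F × Dose / AUC_0→∞
   = 0.21 × 10 / 303 = 0.00693069 L/hr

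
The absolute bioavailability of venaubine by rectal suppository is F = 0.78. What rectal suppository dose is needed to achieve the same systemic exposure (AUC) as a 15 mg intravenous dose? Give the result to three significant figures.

D_rectal = 19.2 mg

For equal systemic exposure: F × D_ev = D_iv
D_ev = D_iv / F = 15 / 0.78 = 19.2308 mg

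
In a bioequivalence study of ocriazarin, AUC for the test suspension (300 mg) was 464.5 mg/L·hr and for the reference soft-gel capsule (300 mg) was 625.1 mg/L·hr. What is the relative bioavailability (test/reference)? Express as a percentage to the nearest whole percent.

F_rel = 74%

F_rel = (AUC_test/D_test) / (AUC_ref/D_ref)
      = (464.5/300) / (625.1/300)
      = 1.54833 / 2.08367 = 0.7431 = 74.31%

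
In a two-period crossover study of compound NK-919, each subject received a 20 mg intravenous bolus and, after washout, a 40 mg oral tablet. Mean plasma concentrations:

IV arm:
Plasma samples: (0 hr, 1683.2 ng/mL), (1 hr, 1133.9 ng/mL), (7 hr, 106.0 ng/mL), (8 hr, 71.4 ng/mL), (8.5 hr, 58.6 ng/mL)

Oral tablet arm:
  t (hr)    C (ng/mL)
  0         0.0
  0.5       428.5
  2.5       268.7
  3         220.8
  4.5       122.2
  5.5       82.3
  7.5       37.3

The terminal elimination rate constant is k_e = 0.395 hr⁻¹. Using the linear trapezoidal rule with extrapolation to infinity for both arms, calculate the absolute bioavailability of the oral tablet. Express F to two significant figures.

Trapezoidal AUC_0→8.5 (IV):
  [0→1]: (1683.2+1133.9)/2 × 1 = 1408.55
  [1→7]: (1133.9+106.0)/2 × 6 = 3719.7
  [7→8]: (106.0+71.4)/2 × 1 = 88.7
  [8→8.5]: (71.4+58.6)/2 × 0.5 = 32.5
  Sum = 5249.45 ng/mL·hr
IV tail: 58.6/0.395 = 148.354; AUC_iv,0→∞ = 5249.45 + 148.354 = 5397.804 ng/mL·hr
Trapezoidal AUC_0→7.5 (oral tablet):
  [0→0.5]: (0.0+428.5)/2 × 0.5 = 107.125
  [0.5→2.5]: (428.5+268.7)/2 × 2 = 697.2
  [2.5→3]: (268.7+220.8)/2 × 0.5 = 122.375
  [3→4.5]: (220.8+122.2)/2 × 1.5 = 257.25
  [4.5→5.5]: (122.2+82.3)/2 × 1 = 102.25
  [5.5→7.5]: (82.3+37.3)/2 × 2 = 119.6
  Sum = 1405.8 ng/mL·hr
oral tablet tail: 37.3/0.395 = 94.430; AUC_ev,0→∞ = 1405.8 + 94.430 = 1500.23 ng/mL·hr
F = (AUC_ev/D_ev)/(AUC_iv/D_iv) = (1500.23/40)/(5397.804/20) = 37.50575/269.8902 = 0.1390

F = 0.14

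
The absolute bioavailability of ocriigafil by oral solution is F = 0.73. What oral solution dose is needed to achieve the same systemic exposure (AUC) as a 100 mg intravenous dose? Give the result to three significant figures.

D_oral = 137 mg

For equal systemic exposure: F × D_ev = D_iv
D_ev = D_iv / F = 100 / 0.73 = 136.986 mg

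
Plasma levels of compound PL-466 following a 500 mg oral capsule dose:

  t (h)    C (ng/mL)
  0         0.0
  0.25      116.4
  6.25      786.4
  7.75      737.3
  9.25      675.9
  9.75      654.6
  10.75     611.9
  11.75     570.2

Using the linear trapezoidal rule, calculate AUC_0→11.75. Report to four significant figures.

Trapezoidal AUC_0→11.75:
  [0→0.25]: (0.0+116.4)/2 × 0.25 = 14.55
  [0.25→6.25]: (116.4+786.4)/2 × 6 = 2708.4
  [6.25→7.75]: (786.4+737.3)/2 × 1.5 = 1142.775
  [7.75→9.25]: (737.3+675.9)/2 × 1.5 = 1059.9
  [9.25→9.75]: (675.9+654.6)/2 × 0.5 = 332.625
  [9.75→10.75]: (654.6+611.9)/2 × 1 = 633.25
  [10.75→11.75]: (611.9+570.2)/2 × 1 = 591.05
  Sum = 6482.55 ng/mL·h

AUC = 6483 ng/mL·h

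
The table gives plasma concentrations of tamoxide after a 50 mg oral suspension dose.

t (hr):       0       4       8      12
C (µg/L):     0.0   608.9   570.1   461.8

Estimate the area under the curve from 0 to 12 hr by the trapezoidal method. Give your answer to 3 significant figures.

Trapezoidal AUC_0→12:
  [0→4]: (0.0+608.9)/2 × 4 = 1217.8
  [4→8]: (608.9+570.1)/2 × 4 = 2358.0
  [8→12]: (570.1+461.8)/2 × 4 = 2063.8
  Sum = 5639.6 µg/L·hr

AUC = 5640 µg/L·hr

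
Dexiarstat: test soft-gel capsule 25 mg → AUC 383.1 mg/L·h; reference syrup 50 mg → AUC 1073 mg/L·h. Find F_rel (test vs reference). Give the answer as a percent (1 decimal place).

F_rel = (AUC_test/D_test) / (AUC_ref/D_ref)
      = (383.1/25) / (1073/50)
      = 15.324 / 21.46 = 0.7141 = 71.41%

F_rel = 71.4%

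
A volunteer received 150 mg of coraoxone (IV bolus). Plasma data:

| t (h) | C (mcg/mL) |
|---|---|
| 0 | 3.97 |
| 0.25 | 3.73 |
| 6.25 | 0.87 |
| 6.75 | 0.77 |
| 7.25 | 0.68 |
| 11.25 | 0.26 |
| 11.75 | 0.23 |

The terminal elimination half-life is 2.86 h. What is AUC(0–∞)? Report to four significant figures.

Trapezoidal AUC_0→11.75:
  [0→0.25]: (3.97+3.73)/2 × 0.25 = 0.9625
  [0.25→6.25]: (3.73+0.87)/2 × 6 = 13.8
  [6.25→6.75]: (0.87+0.77)/2 × 0.5 = 0.41
  [6.75→7.25]: (0.77+0.68)/2 × 0.5 = 0.3625
  [7.25→11.25]: (0.68+0.26)/2 × 4 = 1.88
  [11.25→11.75]: (0.26+0.23)/2 × 0.5 = 0.1225
  Sum = 17.5375 mcg/mL·h
k_e = ln2 / t½ = 0.693147 / 2.86 = 0.2424 h^-1
Extrapolated tail: C_last / k_e = 0.23 / 0.2424 = 0.949
AUC_0→∞ = 17.5375 + 0.949 = 18.4865 mcg/mL·h

AUC = 18.49 mcg/mL·h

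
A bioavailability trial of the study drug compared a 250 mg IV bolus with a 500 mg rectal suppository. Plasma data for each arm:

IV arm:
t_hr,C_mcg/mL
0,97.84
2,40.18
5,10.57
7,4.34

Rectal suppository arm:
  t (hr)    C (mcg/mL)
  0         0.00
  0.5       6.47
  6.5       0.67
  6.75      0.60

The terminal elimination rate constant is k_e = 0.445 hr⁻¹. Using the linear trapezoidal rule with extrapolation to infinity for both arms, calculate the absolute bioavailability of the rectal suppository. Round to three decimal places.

Trapezoidal AUC_0→7 (IV):
  [0→2]: (97.84+40.18)/2 × 2 = 138.02
  [2→5]: (40.18+10.57)/2 × 3 = 76.125
  [5→7]: (10.57+4.34)/2 × 2 = 14.91
  Sum = 229.055 mcg/mL·hr
IV tail: 4.34/0.445 = 9.753; AUC_iv,0→∞ = 229.055 + 9.753 = 238.808 mcg/mL·hr
Trapezoidal AUC_0→6.75 (rectal suppository):
  [0→0.5]: (0.00+6.47)/2 × 0.5 = 1.6175
  [0.5→6.5]: (6.47+0.67)/2 × 6 = 21.42
  [6.5→6.75]: (0.67+0.60)/2 × 0.25 = 0.15875
  Sum = 23.19625 mcg/mL·hr
rectal suppository tail: 0.60/0.445 = 1.348; AUC_ev,0→∞ = 23.19625 + 1.348 = 24.54425 mcg/mL·hr
F = (AUC_ev/D_ev)/(AUC_iv/D_iv) = (24.54425/500)/(238.808/250) = 0.0490885/0.955232 = 0.0514

F = 0.051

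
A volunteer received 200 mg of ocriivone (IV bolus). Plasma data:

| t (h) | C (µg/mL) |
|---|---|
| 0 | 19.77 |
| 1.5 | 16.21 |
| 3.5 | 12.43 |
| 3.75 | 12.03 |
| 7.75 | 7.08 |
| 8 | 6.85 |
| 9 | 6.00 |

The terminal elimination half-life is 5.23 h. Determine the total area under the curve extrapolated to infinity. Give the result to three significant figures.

AUC = 150 µg/mL·h

Trapezoidal AUC_0→9:
  [0→1.5]: (19.77+16.21)/2 × 1.5 = 26.985
  [1.5→3.5]: (16.21+12.43)/2 × 2 = 28.64
  [3.5→3.75]: (12.43+12.03)/2 × 0.25 = 3.0575
  [3.75→7.75]: (12.03+7.08)/2 × 4 = 38.22
  [7.75→8]: (7.08+6.85)/2 × 0.25 = 1.74125
  [8→9]: (6.85+6.00)/2 × 1 = 6.425
  Sum = 105.06875 µg/mL·h
k_e = ln2 / t½ = 0.693147 / 5.23 = 0.1325 h^-1
Extrapolated tail: C_last / k_e = 6.00 / 0.1325 = 45.283
AUC_0→∞ = 105.06875 + 45.283 = 150.35175 µg/mL·h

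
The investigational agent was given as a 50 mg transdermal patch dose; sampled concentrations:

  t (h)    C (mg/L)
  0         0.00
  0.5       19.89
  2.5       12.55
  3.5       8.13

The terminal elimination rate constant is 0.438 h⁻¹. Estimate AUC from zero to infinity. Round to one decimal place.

Trapezoidal AUC_0→3.5:
  [0→0.5]: (0.00+19.89)/2 × 0.5 = 4.9725
  [0.5→2.5]: (19.89+12.55)/2 × 2 = 32.44
  [2.5→3.5]: (12.55+8.13)/2 × 1 = 10.34
  Sum = 47.7525 mg/L·h
Extrapolated tail: C_last / k_e = 8.13 / 0.438 = 18.562
AUC_0→∞ = 47.7525 + 18.562 = 66.3145 mg/L·h

AUC = 66.3 mg/L·h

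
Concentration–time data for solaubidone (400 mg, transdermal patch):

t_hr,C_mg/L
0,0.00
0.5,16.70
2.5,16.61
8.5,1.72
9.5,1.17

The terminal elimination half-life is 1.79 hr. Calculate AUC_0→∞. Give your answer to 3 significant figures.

AUC = 96.9 mg/L·hr

Trapezoidal AUC_0→9.5:
  [0→0.5]: (0.00+16.70)/2 × 0.5 = 4.175
  [0.5→2.5]: (16.70+16.61)/2 × 2 = 33.31
  [2.5→8.5]: (16.61+1.72)/2 × 6 = 54.99
  [8.5→9.5]: (1.72+1.17)/2 × 1 = 1.445
  Sum = 93.92 mg/L·hr
k_e = ln2 / t½ = 0.693147 / 1.79 = 0.3872 hr^-1
Extrapolated tail: C_last / k_e = 1.17 / 0.3872 = 3.022
AUC_0→∞ = 93.92 + 3.022 = 96.942 mg/L·hr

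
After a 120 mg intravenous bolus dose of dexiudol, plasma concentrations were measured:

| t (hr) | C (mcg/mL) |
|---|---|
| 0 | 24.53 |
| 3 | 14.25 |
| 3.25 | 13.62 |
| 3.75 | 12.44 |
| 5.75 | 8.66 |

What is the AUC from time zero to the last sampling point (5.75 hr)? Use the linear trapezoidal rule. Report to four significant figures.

AUC = 89.27 mcg/mL·hr

Trapezoidal AUC_0→5.75:
  [0→3]: (24.53+14.25)/2 × 3 = 58.17
  [3→3.25]: (14.25+13.62)/2 × 0.25 = 3.48375
  [3.25→3.75]: (13.62+12.44)/2 × 0.5 = 6.515
  [3.75→5.75]: (12.44+8.66)/2 × 2 = 21.1
  Sum = 89.26875 mcg/mL·hr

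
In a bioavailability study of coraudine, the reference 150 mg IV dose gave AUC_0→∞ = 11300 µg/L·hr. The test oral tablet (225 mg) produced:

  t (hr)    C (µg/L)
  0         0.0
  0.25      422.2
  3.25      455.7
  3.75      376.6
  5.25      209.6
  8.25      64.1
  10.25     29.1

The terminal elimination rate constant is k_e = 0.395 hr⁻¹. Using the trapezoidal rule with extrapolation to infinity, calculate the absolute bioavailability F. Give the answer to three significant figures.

F = 0.153

Trapezoidal AUC_0→10.25 (oral tablet):
  [0→0.25]: (0.0+422.2)/2 × 0.25 = 52.775
  [0.25→3.25]: (422.2+455.7)/2 × 3 = 1316.85
  [3.25→3.75]: (455.7+376.6)/2 × 0.5 = 208.075
  [3.75→5.25]: (376.6+209.6)/2 × 1.5 = 439.65
  [5.25→8.25]: (209.6+64.1)/2 × 3 = 410.55
  [8.25→10.25]: (64.1+29.1)/2 × 2 = 93.2
  Sum = 2521.1 µg/L·hr
Tail: C_last/k_e = 29.1/0.395 = 73.671
AUC_0→∞ (oral tablet) = 2521.1 + 73.671 = 2594.771 µg/L·hr
F = (AUC_ev/D_ev)/(AUC_iv/D_iv) = (2594.771/225)/(11300/150) = 11.5323/75.3333 = 0.1531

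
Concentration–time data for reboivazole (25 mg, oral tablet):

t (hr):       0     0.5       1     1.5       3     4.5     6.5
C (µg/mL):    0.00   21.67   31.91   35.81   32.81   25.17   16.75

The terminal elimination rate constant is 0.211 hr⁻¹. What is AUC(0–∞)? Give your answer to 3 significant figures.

Trapezoidal AUC_0→6.5:
  [0→0.5]: (0.00+21.67)/2 × 0.5 = 5.4175
  [0.5→1]: (21.67+31.91)/2 × 0.5 = 13.395
  [1→1.5]: (31.91+35.81)/2 × 0.5 = 16.93
  [1.5→3]: (35.81+32.81)/2 × 1.5 = 51.465
  [3→4.5]: (32.81+25.17)/2 × 1.5 = 43.485
  [4.5→6.5]: (25.17+16.75)/2 × 2 = 41.92
  Sum = 172.6125 µg/mL·hr
Extrapolated tail: C_last / k_e = 16.75 / 0.211 = 79.384
AUC_0→∞ = 172.6125 + 79.384 = 251.9965 µg/mL·hr

AUC = 252 µg/mL·hr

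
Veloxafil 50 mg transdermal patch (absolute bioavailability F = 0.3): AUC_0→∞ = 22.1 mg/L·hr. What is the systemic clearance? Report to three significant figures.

CL = F × Dose / AUC_0→∞
   = 0.3 × 50 / 22.1 = 0.678733 L/hr

CL = 0.679 L/hr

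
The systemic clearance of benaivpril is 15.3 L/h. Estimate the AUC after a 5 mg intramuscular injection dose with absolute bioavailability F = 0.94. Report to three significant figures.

AUC = 0.307 mg/L·h

AUC_0→∞ = F × Dose / CL
        = 0.94 × 5 / 15.3 = 0.30719 mg/L·h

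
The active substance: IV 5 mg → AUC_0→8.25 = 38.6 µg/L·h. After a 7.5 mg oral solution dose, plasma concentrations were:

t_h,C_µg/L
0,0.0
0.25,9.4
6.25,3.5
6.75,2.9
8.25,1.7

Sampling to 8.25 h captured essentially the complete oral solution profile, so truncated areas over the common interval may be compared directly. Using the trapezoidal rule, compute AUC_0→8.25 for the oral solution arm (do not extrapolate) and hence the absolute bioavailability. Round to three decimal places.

Trapezoidal AUC_0→8.25 (oral solution):
  [0→0.25]: (0.0+9.4)/2 × 0.25 = 1.175
  [0.25→6.25]: (9.4+3.5)/2 × 6 = 38.7
  [6.25→6.75]: (3.5+2.9)/2 × 0.5 = 1.6
  [6.75→8.25]: (2.9+1.7)/2 × 1.5 = 3.45
  Sum = 44.925 µg/L·h
F = (AUC_ev/D_ev)/(AUC_iv/D_iv) = (44.925/7.5)/(38.6/5) = 5.99/7.72 = 0.7759

F = 0.776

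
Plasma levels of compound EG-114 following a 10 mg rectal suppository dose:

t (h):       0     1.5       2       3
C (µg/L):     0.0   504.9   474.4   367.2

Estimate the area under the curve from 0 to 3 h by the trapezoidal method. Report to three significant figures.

Trapezoidal AUC_0→3:
  [0→1.5]: (0.0+504.9)/2 × 1.5 = 378.675
  [1.5→2]: (504.9+474.4)/2 × 0.5 = 244.825
  [2→3]: (474.4+367.2)/2 × 1 = 420.8
  Sum = 1044.3 µg/L·h

AUC = 1040 µg/L·h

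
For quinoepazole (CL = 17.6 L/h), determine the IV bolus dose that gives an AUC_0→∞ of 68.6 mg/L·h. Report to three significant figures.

Dose_iv = CL × AUC_0→∞
     = 17.6 × 68.6 = 1207.36 mg

Dose = 1210 mg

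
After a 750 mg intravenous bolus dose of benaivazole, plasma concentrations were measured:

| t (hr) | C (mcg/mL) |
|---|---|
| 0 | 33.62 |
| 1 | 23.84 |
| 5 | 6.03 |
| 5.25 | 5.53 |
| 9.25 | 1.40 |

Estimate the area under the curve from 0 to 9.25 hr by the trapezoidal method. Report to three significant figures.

AUC = 104 mcg/mL·hr

Trapezoidal AUC_0→9.25:
  [0→1]: (33.62+23.84)/2 × 1 = 28.73
  [1→5]: (23.84+6.03)/2 × 4 = 59.74
  [5→5.25]: (6.03+5.53)/2 × 0.25 = 1.445
  [5.25→9.25]: (5.53+1.40)/2 × 4 = 13.86
  Sum = 103.775 mcg/mL·hr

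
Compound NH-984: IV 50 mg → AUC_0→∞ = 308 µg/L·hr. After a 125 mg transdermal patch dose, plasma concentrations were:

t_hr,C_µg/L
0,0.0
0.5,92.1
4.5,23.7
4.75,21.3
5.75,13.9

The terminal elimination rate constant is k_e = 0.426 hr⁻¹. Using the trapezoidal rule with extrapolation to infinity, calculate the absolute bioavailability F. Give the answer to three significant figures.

Trapezoidal AUC_0→5.75 (transdermal patch):
  [0→0.5]: (0.0+92.1)/2 × 0.5 = 23.025
  [0.5→4.5]: (92.1+23.7)/2 × 4 = 231.6
  [4.5→4.75]: (23.7+21.3)/2 × 0.25 = 5.625
  [4.75→5.75]: (21.3+13.9)/2 × 1 = 17.6
  Sum = 277.85 µg/L·hr
Tail: C_last/k_e = 13.9/0.426 = 32.629
AUC_0→∞ (transdermal patch) = 277.85 + 32.629 = 310.479 µg/L·hr
F = (AUC_ev/D_ev)/(AUC_iv/D_iv) = (310.479/125)/(308/50) = 2.483832/6.16 = 0.4032

F = 0.403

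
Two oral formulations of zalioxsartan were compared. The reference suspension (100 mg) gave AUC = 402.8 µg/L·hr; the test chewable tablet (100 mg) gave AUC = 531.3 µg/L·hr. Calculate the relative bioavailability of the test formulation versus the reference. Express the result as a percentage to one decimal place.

F_rel = 131.9%

F_rel = (AUC_test/D_test) / (AUC_ref/D_ref)
      = (531.3/100) / (402.8/100)
      = 5.313 / 4.028 = 1.3190 = 131.90%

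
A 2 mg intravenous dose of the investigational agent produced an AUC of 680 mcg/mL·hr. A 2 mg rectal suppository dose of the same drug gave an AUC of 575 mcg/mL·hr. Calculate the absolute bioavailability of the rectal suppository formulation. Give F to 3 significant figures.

F = 0.846

F = (AUC_ev / D_ev) / (AUC_iv / D_iv)
  = (575/2) / (680/2)
  = 287.5 / 340 = 0.8456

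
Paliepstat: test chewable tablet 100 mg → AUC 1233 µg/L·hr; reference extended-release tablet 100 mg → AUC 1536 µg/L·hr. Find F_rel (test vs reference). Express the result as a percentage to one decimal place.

F_rel = (AUC_test/D_test) / (AUC_ref/D_ref)
      = (1233/100) / (1536/100)
      = 12.33 / 15.36 = 0.8027 = 80.27%

F_rel = 80.3%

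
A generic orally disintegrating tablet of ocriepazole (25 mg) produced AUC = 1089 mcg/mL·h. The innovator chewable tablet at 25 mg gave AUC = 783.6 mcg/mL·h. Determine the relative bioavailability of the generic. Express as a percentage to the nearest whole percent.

F_rel = (AUC_test/D_test) / (AUC_ref/D_ref)
      = (1089/25) / (783.6/25)
      = 43.56 / 31.344 = 1.3897 = 138.97%

F_rel = 139%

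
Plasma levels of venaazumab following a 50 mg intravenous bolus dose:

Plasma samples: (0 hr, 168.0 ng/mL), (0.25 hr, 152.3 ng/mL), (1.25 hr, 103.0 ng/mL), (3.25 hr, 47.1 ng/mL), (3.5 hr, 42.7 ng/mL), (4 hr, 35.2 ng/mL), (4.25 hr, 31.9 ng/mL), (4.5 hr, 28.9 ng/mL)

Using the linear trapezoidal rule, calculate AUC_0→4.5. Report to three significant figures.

AUC = 364 ng/mL·hr

Trapezoidal AUC_0→4.5:
  [0→0.25]: (168.0+152.3)/2 × 0.25 = 40.0375
  [0.25→1.25]: (152.3+103.0)/2 × 1 = 127.65
  [1.25→3.25]: (103.0+47.1)/2 × 2 = 150.1
  [3.25→3.5]: (47.1+42.7)/2 × 0.25 = 11.225
  [3.5→4]: (42.7+35.2)/2 × 0.5 = 19.475
  [4→4.25]: (35.2+31.9)/2 × 0.25 = 8.3875
  [4.25→4.5]: (31.9+28.9)/2 × 0.25 = 7.6
  Sum = 364.475 ng/mL·hr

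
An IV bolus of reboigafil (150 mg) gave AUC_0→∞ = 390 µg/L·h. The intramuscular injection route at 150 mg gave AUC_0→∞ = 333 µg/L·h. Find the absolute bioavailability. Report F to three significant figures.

F = (AUC_ev / D_ev) / (AUC_iv / D_iv)
  = (333/150) / (390/150)
  = 2.22 / 2.6 = 0.8538

F = 0.854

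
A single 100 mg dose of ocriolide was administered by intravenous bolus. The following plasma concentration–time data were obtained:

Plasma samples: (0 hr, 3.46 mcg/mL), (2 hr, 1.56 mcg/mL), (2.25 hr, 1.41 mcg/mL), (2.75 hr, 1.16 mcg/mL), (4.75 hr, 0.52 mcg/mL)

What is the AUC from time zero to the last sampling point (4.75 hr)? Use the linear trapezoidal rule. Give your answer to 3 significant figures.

AUC = 7.71 mcg/mL·hr

Trapezoidal AUC_0→4.75:
  [0→2]: (3.46+1.56)/2 × 2 = 5.02
  [2→2.25]: (1.56+1.41)/2 × 0.25 = 0.37125
  [2.25→2.75]: (1.41+1.16)/2 × 0.5 = 0.6425
  [2.75→4.75]: (1.16+0.52)/2 × 2 = 1.68
  Sum = 7.71375 mcg/mL·hr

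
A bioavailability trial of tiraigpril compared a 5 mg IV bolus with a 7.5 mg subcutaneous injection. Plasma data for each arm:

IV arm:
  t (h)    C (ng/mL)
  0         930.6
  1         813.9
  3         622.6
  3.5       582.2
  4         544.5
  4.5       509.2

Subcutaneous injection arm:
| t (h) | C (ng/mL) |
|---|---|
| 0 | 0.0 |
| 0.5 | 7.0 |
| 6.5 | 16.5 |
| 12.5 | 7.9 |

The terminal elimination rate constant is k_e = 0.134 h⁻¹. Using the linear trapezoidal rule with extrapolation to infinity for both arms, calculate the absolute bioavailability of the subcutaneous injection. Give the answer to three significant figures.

Trapezoidal AUC_0→4.5 (IV):
  [0→1]: (930.6+813.9)/2 × 1 = 872.25
  [1→3]: (813.9+622.6)/2 × 2 = 1436.5
  [3→3.5]: (622.6+582.2)/2 × 0.5 = 301.2
  [3.5→4]: (582.2+544.5)/2 × 0.5 = 281.675
  [4→4.5]: (544.5+509.2)/2 × 0.5 = 263.425
  Sum = 3155.05 ng/mL·h
IV tail: 509.2/0.134 = 3800.000; AUC_iv,0→∞ = 3155.05 + 3800.000 = 6955.05 ng/mL·h
Trapezoidal AUC_0→12.5 (subcutaneous injection):
  [0→0.5]: (0.0+7.0)/2 × 0.5 = 1.75
  [0.5→6.5]: (7.0+16.5)/2 × 6 = 70.5
  [6.5→12.5]: (16.5+7.9)/2 × 6 = 73.2
  Sum = 145.45 ng/mL·h
subcutaneous injection tail: 7.9/0.134 = 58.955; AUC_ev,0→∞ = 145.45 + 58.955 = 204.405 ng/mL·h
F = (AUC_ev/D_ev)/(AUC_iv/D_iv) = (204.405/7.5)/(6955.05/5) = 27.254/1391.01 = 0.0196

F = 0.0196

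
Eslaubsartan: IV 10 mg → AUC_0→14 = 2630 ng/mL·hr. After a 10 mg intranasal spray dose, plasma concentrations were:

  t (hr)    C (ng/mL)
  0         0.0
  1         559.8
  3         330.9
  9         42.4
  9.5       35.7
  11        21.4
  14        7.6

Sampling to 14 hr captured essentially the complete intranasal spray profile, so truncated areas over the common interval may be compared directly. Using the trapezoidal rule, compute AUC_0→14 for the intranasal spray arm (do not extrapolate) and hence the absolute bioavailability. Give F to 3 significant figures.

Trapezoidal AUC_0→14 (intranasal spray):
  [0→1]: (0.0+559.8)/2 × 1 = 279.9
  [1→3]: (559.8+330.9)/2 × 2 = 890.7
  [3→9]: (330.9+42.4)/2 × 6 = 1119.9
  [9→9.5]: (42.4+35.7)/2 × 0.5 = 19.525
  [9.5→11]: (35.7+21.4)/2 × 1.5 = 42.825
  [11→14]: (21.4+7.6)/2 × 3 = 43.5
  Sum = 2396.35 ng/mL·hr
F = (AUC_ev/D_ev)/(AUC_iv/D_iv) = (2396.35/10)/(2630/10) = 239.635/263 = 0.9112

F = 0.911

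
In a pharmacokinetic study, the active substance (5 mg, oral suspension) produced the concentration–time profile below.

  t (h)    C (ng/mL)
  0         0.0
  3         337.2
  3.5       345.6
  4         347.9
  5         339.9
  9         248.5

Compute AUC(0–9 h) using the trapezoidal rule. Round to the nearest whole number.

AUC = 2371 ng/mL·h

Trapezoidal AUC_0→9:
  [0→3]: (0.0+337.2)/2 × 3 = 505.8
  [3→3.5]: (337.2+345.6)/2 × 0.5 = 170.7
  [3.5→4]: (345.6+347.9)/2 × 0.5 = 173.375
  [4→5]: (347.9+339.9)/2 × 1 = 343.9
  [5→9]: (339.9+248.5)/2 × 4 = 1176.8
  Sum = 2370.575 ng/mL·h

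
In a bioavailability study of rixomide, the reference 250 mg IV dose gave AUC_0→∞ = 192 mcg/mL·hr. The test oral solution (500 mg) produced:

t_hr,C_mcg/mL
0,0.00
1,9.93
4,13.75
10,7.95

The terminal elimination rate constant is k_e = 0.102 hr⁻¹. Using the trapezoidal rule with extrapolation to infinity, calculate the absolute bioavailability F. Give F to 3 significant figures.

Trapezoidal AUC_0→10 (oral solution):
  [0→1]: (0.00+9.93)/2 × 1 = 4.965
  [1→4]: (9.93+13.75)/2 × 3 = 35.52
  [4→10]: (13.75+7.95)/2 × 6 = 65.1
  Sum = 105.585 mcg/mL·hr
Tail: C_last/k_e = 7.95/0.102 = 77.941
AUC_0→∞ (oral solution) = 105.585 + 77.941 = 183.526 mcg/mL·hr
F = (AUC_ev/D_ev)/(AUC_iv/D_iv) = (183.526/500)/(192/250) = 0.367052/0.768 = 0.4779

F = 0.478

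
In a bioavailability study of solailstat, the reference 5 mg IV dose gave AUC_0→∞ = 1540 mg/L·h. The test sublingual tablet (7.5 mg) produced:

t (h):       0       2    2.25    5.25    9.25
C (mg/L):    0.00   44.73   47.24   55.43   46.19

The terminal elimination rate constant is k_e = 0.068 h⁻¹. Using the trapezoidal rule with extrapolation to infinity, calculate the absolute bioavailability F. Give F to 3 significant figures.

F = 0.473

Trapezoidal AUC_0→9.25 (sublingual tablet):
  [0→2]: (0.00+44.73)/2 × 2 = 44.73
  [2→2.25]: (44.73+47.24)/2 × 0.25 = 11.49625
  [2.25→5.25]: (47.24+55.43)/2 × 3 = 154.005
  [5.25→9.25]: (55.43+46.19)/2 × 4 = 203.24
  Sum = 413.47125 mg/L·h
Tail: C_last/k_e = 46.19/0.068 = 679.265
AUC_0→∞ (sublingual tablet) = 413.47125 + 679.265 = 1092.73625 mg/L·h
F = (AUC_ev/D_ev)/(AUC_iv/D_iv) = (1092.73625/7.5)/(1540/5) = 145.698/308 = 0.4730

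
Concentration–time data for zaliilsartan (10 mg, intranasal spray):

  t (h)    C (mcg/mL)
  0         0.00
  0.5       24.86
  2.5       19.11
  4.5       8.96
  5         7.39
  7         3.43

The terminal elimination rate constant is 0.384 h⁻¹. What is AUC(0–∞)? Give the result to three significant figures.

AUC = 102 mcg/mL·h

Trapezoidal AUC_0→7:
  [0→0.5]: (0.00+24.86)/2 × 0.5 = 6.215
  [0.5→2.5]: (24.86+19.11)/2 × 2 = 43.97
  [2.5→4.5]: (19.11+8.96)/2 × 2 = 28.07
  [4.5→5]: (8.96+7.39)/2 × 0.5 = 4.0875
  [5→7]: (7.39+3.43)/2 × 2 = 10.82
  Sum = 93.1625 mcg/mL·h
Extrapolated tail: C_last / k_e = 3.43 / 0.384 = 8.932
AUC_0→∞ = 93.1625 + 8.932 = 102.0945 mcg/mL·h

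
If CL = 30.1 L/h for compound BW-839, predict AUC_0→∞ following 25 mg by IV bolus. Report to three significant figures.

AUC_0→∞ = Dose_iv / CL
        = 25 / 30.1 = 0.830565 mg/L·h

AUC = 0.831 mg/L·h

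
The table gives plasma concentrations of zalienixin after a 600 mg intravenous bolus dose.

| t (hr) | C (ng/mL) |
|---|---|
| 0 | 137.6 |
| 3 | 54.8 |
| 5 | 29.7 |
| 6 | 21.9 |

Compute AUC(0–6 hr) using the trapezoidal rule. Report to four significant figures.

Trapezoidal AUC_0→6:
  [0→3]: (137.6+54.8)/2 × 3 = 288.6
  [3→5]: (54.8+29.7)/2 × 2 = 84.5
  [5→6]: (29.7+21.9)/2 × 1 = 25.8
  Sum = 398.9 ng/mL·hr

AUC = 398.9 ng/mL·hr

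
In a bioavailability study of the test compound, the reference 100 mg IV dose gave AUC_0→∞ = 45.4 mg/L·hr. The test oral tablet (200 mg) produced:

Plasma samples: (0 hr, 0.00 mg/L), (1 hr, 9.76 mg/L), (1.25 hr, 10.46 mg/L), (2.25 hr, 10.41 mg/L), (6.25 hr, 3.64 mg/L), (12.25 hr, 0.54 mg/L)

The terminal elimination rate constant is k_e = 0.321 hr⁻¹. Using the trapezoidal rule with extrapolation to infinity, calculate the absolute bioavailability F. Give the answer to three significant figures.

F = 0.663

Trapezoidal AUC_0→12.25 (oral tablet):
  [0→1]: (0.00+9.76)/2 × 1 = 4.88
  [1→1.25]: (9.76+10.46)/2 × 0.25 = 2.5275
  [1.25→2.25]: (10.46+10.41)/2 × 1 = 10.435
  [2.25→6.25]: (10.41+3.64)/2 × 4 = 28.1
  [6.25→12.25]: (3.64+0.54)/2 × 6 = 12.54
  Sum = 58.4825 mg/L·hr
Tail: C_last/k_e = 0.54/0.321 = 1.682
AUC_0→∞ (oral tablet) = 58.4825 + 1.682 = 60.1645 mg/L·hr
F = (AUC_ev/D_ev)/(AUC_iv/D_iv) = (60.1645/200)/(45.4/100) = 0.3008225/0.454 = 0.6626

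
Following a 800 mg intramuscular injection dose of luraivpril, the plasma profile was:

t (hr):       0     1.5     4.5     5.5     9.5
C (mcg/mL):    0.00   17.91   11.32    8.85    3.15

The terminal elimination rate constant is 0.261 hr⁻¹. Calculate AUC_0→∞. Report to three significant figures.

AUC = 103 mcg/mL·hr

Trapezoidal AUC_0→9.5:
  [0→1.5]: (0.00+17.91)/2 × 1.5 = 13.4325
  [1.5→4.5]: (17.91+11.32)/2 × 3 = 43.845
  [4.5→5.5]: (11.32+8.85)/2 × 1 = 10.085
  [5.5→9.5]: (8.85+3.15)/2 × 4 = 24.0
  Sum = 91.3625 mcg/mL·hr
Extrapolated tail: C_last / k_e = 3.15 / 0.261 = 12.069
AUC_0→∞ = 91.3625 + 12.069 = 103.4315 mcg/mL·hr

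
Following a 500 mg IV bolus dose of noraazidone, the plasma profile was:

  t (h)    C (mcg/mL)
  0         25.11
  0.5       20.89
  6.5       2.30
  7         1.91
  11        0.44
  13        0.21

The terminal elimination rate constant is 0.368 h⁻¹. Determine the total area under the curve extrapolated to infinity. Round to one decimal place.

Trapezoidal AUC_0→13:
  [0→0.5]: (25.11+20.89)/2 × 0.5 = 11.5
  [0.5→6.5]: (20.89+2.30)/2 × 6 = 69.57
  [6.5→7]: (2.30+1.91)/2 × 0.5 = 1.0525
  [7→11]: (1.91+0.44)/2 × 4 = 4.7
  [11→13]: (0.44+0.21)/2 × 2 = 0.65
  Sum = 87.4725 mcg/mL·h
Extrapolated tail: C_last / k_e = 0.21 / 0.368 = 0.571
AUC_0→∞ = 87.4725 + 0.571 = 88.0435 mcg/mL·h

AUC = 88.0 mcg/mL·h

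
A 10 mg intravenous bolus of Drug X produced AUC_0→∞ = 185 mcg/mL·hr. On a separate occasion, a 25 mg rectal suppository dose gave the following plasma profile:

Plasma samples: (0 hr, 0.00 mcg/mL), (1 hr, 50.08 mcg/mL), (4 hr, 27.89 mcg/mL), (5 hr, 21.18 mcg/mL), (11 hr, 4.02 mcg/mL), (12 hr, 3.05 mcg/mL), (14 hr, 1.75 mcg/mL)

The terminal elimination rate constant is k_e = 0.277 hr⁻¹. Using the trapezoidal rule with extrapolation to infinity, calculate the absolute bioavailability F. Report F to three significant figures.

Trapezoidal AUC_0→14 (rectal suppository):
  [0→1]: (0.00+50.08)/2 × 1 = 25.04
  [1→4]: (50.08+27.89)/2 × 3 = 116.955
  [4→5]: (27.89+21.18)/2 × 1 = 24.535
  [5→11]: (21.18+4.02)/2 × 6 = 75.6
  [11→12]: (4.02+3.05)/2 × 1 = 3.535
  [12→14]: (3.05+1.75)/2 × 2 = 4.8
  Sum = 250.465 mcg/mL·hr
Tail: C_last/k_e = 1.75/0.277 = 6.318
AUC_0→∞ (rectal suppository) = 250.465 + 6.318 = 256.783 mcg/mL·hr
F = (AUC_ev/D_ev)/(AUC_iv/D_iv) = (256.783/25)/(185/10) = 10.27132/18.5 = 0.5552

F = 0.555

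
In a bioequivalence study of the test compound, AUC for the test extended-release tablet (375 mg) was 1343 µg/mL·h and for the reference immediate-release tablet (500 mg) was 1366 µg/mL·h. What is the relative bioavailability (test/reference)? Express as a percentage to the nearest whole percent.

F_rel = 131%

F_rel = (AUC_test/D_test) / (AUC_ref/D_ref)
      = (1343/375) / (1366/500)
      = 3.58133 / 2.732 = 1.3109 = 131.09%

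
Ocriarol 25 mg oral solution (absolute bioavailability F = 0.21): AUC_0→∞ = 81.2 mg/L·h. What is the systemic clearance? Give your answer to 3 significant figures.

CL = F × Dose / AUC_0→∞
   = 0.21 × 25 / 81.2 = 0.0646552 L/h

CL = 0.0647 L/h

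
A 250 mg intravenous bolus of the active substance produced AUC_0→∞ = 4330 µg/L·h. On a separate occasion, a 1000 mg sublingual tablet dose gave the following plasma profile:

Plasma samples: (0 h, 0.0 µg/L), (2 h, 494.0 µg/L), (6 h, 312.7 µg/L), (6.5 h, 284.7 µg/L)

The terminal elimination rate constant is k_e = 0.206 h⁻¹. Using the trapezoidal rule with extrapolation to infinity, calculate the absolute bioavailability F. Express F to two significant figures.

F = 0.21

Trapezoidal AUC_0→6.5 (sublingual tablet):
  [0→2]: (0.0+494.0)/2 × 2 = 494.0
  [2→6]: (494.0+312.7)/2 × 4 = 1613.4
  [6→6.5]: (312.7+284.7)/2 × 0.5 = 149.35
  Sum = 2256.75 µg/L·h
Tail: C_last/k_e = 284.7/0.206 = 1382.039
AUC_0→∞ (sublingual tablet) = 2256.75 + 1382.039 = 3638.789 µg/L·h
F = (AUC_ev/D_ev)/(AUC_iv/D_iv) = (3638.789/1000)/(4330/250) = 3.638789/17.32 = 0.2101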